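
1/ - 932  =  -1 + 931/932 = -  0.00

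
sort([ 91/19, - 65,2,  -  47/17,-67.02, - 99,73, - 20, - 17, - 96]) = [ - 99 , - 96, - 67.02, - 65, - 20,  -  17, - 47/17 , 2,91/19,73 ]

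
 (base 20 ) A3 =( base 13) 128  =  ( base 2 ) 11001011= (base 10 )203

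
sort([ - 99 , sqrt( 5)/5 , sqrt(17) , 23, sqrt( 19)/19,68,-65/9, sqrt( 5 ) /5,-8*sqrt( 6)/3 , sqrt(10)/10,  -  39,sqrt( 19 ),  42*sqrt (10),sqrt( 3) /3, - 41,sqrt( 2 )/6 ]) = [ - 99 ,-41, - 39, - 65/9, - 8 * sqrt( 6) /3, sqrt( 19 ) /19, sqrt( 2 )/6,  sqrt (10) /10,sqrt( 5) /5, sqrt( 5)/5,sqrt( 3) /3,sqrt (17),sqrt( 19 ), 23, 68 , 42*sqrt( 10) ]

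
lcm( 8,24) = 24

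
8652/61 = 8652/61 = 141.84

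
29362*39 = 1145118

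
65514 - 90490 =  - 24976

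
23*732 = 16836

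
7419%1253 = 1154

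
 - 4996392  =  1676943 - 6673335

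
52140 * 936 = 48803040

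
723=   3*241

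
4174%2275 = 1899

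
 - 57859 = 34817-92676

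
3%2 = 1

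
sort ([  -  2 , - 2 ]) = [  -  2,-2]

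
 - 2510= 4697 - 7207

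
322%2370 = 322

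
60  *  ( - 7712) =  - 462720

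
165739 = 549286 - 383547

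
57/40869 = 1/717 = 0.00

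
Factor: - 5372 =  - 2^2*17^1 *79^1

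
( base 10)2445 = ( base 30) 2LF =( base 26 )3G1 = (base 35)1yu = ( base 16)98d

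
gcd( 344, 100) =4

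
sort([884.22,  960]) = [ 884.22, 960]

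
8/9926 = 4/4963 = 0.00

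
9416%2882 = 770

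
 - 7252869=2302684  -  9555553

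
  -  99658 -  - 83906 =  - 15752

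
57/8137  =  57/8137 = 0.01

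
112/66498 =56/33249 = 0.00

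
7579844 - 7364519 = 215325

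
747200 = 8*93400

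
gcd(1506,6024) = 1506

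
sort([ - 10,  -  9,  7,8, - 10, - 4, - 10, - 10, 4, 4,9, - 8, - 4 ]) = [ - 10 , - 10, - 10, - 10, - 9, - 8, - 4, - 4,4,  4,  7,8, 9 ]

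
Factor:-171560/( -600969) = 2^3 * 3^ (  -  1 )*5^1*  4289^1*200323^( - 1)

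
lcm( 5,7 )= 35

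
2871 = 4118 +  - 1247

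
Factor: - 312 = - 2^3 * 3^1*13^1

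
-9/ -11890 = 9/11890 = 0.00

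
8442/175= 1206/25 = 48.24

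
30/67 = 30/67 = 0.45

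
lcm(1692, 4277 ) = 153972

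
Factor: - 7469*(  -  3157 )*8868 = 2^2 * 3^1*7^2*11^2*41^1*97^1*739^1  =  209104185444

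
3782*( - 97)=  - 366854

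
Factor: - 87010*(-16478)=2^2*5^1*7^2*11^2*107^1*113^1 = 1433750780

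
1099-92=1007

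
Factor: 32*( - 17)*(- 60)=2^7*3^1 * 5^1 * 17^1 =32640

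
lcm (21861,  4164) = 87444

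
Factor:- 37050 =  - 2^1 * 3^1*5^2*13^1 * 19^1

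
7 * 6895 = 48265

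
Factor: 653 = 653^1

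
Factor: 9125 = 5^3*73^1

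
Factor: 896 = 2^7*7^1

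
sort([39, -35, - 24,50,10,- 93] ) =[  -  93, - 35, - 24,10,39, 50 ]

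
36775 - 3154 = 33621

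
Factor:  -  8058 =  - 2^1*3^1*17^1*79^1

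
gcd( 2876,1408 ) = 4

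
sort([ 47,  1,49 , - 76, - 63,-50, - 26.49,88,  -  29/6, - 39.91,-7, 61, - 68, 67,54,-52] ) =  [-76,  -  68,  -  63,-52,-50, - 39.91, - 26.49,-7,-29/6, 1,47,49 , 54,61, 67, 88]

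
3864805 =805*4801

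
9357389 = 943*9923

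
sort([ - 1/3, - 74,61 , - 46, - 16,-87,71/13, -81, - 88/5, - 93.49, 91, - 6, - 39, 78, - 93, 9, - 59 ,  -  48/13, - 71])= [-93.49, - 93,  -  87, - 81, - 74, - 71, - 59, - 46, - 39, - 88/5, - 16, - 6, - 48/13, - 1/3,71/13,9, 61,78,91 ]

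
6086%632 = 398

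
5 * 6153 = 30765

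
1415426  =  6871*206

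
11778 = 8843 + 2935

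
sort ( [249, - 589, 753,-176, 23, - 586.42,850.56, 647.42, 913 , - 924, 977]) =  [-924,-589, - 586.42, - 176, 23, 249, 647.42, 753, 850.56, 913, 977]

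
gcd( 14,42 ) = 14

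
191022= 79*2418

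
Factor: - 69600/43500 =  - 8/5 = - 2^3*5^( - 1)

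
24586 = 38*647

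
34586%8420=906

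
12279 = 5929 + 6350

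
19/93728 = 19/93728=0.00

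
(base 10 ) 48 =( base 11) 44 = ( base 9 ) 53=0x30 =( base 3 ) 1210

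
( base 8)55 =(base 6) 113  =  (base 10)45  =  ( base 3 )1200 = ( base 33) 1c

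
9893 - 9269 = 624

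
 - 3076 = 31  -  3107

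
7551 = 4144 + 3407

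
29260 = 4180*7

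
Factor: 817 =19^1 * 43^1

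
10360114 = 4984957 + 5375157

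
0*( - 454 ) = 0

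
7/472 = 7/472 = 0.01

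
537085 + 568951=1106036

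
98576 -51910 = 46666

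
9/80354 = 9/80354 = 0.00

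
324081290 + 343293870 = 667375160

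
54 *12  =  648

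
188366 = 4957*38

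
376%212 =164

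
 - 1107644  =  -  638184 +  - 469460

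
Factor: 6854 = 2^1 *23^1*149^1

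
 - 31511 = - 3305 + - 28206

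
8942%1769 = 97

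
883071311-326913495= 556157816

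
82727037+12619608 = 95346645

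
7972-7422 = 550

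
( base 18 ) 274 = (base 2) 1100001010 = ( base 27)11m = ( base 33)NJ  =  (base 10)778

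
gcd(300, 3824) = 4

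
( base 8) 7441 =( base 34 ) 3BV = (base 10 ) 3873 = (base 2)111100100001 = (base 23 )779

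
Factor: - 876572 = -2^2 * 219143^1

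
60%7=4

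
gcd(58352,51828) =28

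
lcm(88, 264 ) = 264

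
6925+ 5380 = 12305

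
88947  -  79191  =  9756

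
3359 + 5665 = 9024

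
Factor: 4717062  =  2^1 * 3^3*7^1*12479^1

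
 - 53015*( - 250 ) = 13253750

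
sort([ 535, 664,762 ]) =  [535,664,762]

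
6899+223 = 7122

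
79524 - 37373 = 42151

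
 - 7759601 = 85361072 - 93120673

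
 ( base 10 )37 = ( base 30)17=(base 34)13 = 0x25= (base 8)45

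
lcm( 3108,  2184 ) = 80808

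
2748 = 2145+603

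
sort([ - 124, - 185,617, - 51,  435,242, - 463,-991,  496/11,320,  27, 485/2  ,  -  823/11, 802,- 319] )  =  [-991, -463, - 319,-185, -124, - 823/11, - 51, 27, 496/11, 242,  485/2,320, 435,617, 802] 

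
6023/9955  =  6023/9955 =0.61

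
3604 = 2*1802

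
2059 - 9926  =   - 7867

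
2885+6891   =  9776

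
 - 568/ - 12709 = 8/179 = 0.04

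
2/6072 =1/3036 = 0.00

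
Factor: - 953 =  - 953^1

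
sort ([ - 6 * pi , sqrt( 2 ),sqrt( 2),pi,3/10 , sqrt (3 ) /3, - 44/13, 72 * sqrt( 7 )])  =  [-6*pi,-44/13, 3/10,  sqrt( 3)/3,sqrt( 2 ),sqrt( 2 ),pi, 72*sqrt(7 )]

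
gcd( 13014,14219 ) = 241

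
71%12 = 11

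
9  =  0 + 9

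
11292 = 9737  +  1555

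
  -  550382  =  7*( - 78626) 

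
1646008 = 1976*833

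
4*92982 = 371928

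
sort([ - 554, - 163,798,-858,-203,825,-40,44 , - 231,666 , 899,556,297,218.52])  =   [ -858,-554,-231, - 203, - 163, - 40 , 44,218.52,297 , 556, 666,798,825 , 899 ]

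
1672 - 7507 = -5835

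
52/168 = 13/42 = 0.31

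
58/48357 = 58/48357 = 0.00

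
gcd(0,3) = 3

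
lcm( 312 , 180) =4680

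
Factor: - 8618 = - 2^1*31^1 * 139^1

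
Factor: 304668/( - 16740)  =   - 5^( - 1 )*7^1 * 13^1 = - 91/5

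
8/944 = 1/118 = 0.01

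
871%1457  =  871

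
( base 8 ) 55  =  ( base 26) 1j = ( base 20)25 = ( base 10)45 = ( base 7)63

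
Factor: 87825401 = 359^1 * 244639^1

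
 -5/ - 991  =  5/991 = 0.01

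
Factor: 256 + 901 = 1157=13^1*89^1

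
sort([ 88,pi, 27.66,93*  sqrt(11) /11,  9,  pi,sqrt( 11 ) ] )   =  [ pi,pi,sqrt( 11 ),9,27.66,  93*sqrt( 11)/11, 88 ] 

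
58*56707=3289006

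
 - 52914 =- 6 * 8819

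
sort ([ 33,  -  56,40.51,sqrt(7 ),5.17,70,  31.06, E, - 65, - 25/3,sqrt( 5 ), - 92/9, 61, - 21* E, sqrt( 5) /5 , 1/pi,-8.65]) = [ - 65, - 21 * E, - 56, -92/9, - 8.65, - 25/3, 1/pi,sqrt( 5) /5, sqrt(5),sqrt( 7 ), E, 5.17, 31.06, 33, 40.51, 61, 70]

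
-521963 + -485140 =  - 1007103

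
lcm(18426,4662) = 386946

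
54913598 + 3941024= 58854622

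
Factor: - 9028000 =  - 2^5*5^3*37^1*61^1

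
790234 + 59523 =849757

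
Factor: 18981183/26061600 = 2^( - 5) * 5^(  -  2 ) * 13^1*10859^( - 1)*486697^1 = 6327061/8687200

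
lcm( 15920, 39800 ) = 79600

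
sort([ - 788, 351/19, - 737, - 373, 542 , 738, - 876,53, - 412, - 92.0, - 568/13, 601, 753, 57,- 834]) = [ - 876, - 834,-788, - 737,-412, - 373, - 92.0,-568/13,351/19,53, 57,542,601, 738, 753]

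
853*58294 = 49724782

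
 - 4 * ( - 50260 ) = 201040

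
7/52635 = 7/52635 = 0.00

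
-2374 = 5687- 8061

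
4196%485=316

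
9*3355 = 30195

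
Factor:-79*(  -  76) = 6004 = 2^2*19^1*79^1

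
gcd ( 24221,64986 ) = 1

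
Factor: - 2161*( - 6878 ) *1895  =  28166063410=   2^1*5^1*19^1*181^1*379^1*2161^1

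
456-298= 158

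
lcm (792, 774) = 34056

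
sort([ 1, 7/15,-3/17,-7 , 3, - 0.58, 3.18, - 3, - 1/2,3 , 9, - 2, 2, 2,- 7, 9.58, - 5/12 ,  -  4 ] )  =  [ - 7,-7, - 4  ,-3, - 2 , - 0.58, - 1/2, - 5/12,-3/17 , 7/15, 1, 2, 2 , 3 , 3,3.18,9, 9.58] 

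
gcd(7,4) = 1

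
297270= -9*(-33030)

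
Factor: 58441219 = 67^1*872257^1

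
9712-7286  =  2426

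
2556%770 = 246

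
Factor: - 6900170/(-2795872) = 3450085/1397936 = 2^( - 4) * 5^1 * 41^( - 1 ) * 89^1*2131^( - 1)*7753^1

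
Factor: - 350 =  - 2^1*5^2*7^1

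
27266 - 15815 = 11451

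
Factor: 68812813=19^1*  3621727^1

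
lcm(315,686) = 30870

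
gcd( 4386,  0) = 4386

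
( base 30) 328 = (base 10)2768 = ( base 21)65h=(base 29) 38D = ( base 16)ad0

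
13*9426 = 122538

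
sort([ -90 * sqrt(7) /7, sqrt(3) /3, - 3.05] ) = [ - 90* sqrt( 7)/7, - 3.05, sqrt( 3 )/3] 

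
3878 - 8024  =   - 4146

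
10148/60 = 2537/15 = 169.13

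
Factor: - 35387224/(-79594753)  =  2^3*7^( - 1)*4423403^1*11370679^( - 1) 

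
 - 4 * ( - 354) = 1416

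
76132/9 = 76132/9 = 8459.11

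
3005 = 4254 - 1249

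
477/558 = 53/62 =0.85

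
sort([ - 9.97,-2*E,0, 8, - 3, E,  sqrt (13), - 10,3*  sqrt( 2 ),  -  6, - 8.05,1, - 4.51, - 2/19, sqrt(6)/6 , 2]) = [ - 10, - 9.97, - 8.05 , - 6, - 2*E,-4.51, - 3, -2/19, 0 , sqrt(6)/6, 1, 2,E, sqrt ( 13 ), 3*sqrt(2),  8]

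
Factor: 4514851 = 11^1*37^1*11093^1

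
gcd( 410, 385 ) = 5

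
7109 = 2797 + 4312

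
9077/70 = 9077/70 = 129.67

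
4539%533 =275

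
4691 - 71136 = -66445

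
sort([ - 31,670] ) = [ - 31,  670] 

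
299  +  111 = 410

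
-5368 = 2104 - 7472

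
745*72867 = 54285915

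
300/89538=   50/14923 =0.00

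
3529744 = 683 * 5168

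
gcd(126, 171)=9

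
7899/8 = 987  +  3/8 = 987.38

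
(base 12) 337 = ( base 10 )475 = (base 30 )fp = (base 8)733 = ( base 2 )111011011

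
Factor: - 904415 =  - 5^1*180883^1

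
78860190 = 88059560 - 9199370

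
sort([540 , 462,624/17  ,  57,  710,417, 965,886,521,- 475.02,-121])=[ - 475.02, - 121,624/17,57 , 417,462, 521,540,710,886, 965 ]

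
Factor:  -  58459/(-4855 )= 5^ (-1)*53^1*971^( - 1)*1103^1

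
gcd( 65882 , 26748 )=2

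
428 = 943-515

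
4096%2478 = 1618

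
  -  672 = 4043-4715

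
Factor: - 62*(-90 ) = 2^2*3^2*5^1*31^1  =  5580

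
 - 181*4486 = -811966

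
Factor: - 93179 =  - 93179^1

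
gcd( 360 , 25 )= 5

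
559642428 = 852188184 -292545756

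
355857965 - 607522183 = - 251664218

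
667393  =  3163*211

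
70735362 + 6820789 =77556151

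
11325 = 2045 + 9280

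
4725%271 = 118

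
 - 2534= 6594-9128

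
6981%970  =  191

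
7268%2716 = 1836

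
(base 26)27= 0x3B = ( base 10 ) 59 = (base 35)1o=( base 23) 2d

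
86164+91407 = 177571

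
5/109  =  5/109 =0.05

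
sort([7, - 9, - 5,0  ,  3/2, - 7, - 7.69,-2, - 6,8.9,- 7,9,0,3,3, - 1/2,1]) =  [ - 9,-7.69, - 7,  -  7,- 6, - 5, - 2, - 1/2,0,0 , 1,3/2,3,3,7 , 8.9,9 ]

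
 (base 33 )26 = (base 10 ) 72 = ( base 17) 44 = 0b1001000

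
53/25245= 53/25245 = 0.00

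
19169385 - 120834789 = -101665404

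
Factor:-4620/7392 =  - 5/8 = - 2^( - 3)*5^1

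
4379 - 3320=1059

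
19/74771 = 19/74771= 0.00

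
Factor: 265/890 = 2^( - 1 )*53^1*89^( - 1 ) = 53/178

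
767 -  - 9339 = 10106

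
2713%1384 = 1329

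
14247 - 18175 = -3928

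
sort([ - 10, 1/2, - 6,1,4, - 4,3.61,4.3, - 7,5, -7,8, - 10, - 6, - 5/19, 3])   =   [-10,-10, - 7 ,-7, - 6,-6,- 4, - 5/19, 1/2, 1,3,3.61 , 4,4.3,  5,8]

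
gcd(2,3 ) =1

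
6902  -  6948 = -46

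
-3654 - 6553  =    -  10207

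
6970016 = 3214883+3755133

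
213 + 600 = 813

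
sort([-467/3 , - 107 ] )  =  [ - 467/3 ,-107 ] 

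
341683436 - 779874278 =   -  438190842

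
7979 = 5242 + 2737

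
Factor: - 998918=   -2^1*499459^1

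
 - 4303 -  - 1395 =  - 2908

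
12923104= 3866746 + 9056358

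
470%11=8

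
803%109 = 40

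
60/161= 60/161 =0.37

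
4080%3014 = 1066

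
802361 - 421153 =381208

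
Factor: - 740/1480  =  -1/2 = - 2^( - 1 ) 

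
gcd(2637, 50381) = 1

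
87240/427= 204+ 132/427 = 204.31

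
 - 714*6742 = -4813788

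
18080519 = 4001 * 4519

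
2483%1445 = 1038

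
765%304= 157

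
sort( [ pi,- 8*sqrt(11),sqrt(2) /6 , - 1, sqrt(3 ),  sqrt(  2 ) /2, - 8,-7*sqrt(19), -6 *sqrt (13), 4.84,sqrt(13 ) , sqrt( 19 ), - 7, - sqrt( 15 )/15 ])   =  [ - 7*sqrt( 19 ),-8*sqrt(11 ), - 6*sqrt( 13 ), - 8, - 7, -1, -sqrt( 15 ) /15,sqrt(2) /6, sqrt(2 )/2,sqrt(3),pi,sqrt(13),sqrt(19 ),4.84 ] 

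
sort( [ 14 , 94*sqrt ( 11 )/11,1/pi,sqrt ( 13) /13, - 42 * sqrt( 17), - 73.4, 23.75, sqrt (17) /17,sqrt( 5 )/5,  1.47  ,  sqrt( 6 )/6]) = [ - 42*sqrt(17), - 73.4, sqrt( 17 ) /17,sqrt(13 ) /13,1/pi , sqrt ( 6)/6, sqrt(5)/5 , 1.47, 14, 23.75, 94*sqrt ( 11)/11]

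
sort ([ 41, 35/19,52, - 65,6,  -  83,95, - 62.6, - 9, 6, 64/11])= [ - 83, - 65, - 62.6, - 9, 35/19,64/11, 6, 6,41 , 52, 95 ] 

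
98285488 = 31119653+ 67165835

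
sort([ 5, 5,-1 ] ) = [ - 1 , 5,5] 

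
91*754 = 68614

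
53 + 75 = 128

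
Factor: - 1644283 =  - 1644283^1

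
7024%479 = 318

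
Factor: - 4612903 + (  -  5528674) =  - 10141577^1 = -10141577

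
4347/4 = 1086 + 3/4 = 1086.75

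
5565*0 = 0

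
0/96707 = 0= 0.00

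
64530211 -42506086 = 22024125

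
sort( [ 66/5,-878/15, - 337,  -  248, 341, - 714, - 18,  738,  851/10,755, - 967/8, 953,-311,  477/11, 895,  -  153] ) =[-714,-337, - 311, - 248 ,- 153, - 967/8, - 878/15, - 18, 66/5,477/11, 851/10,341 , 738 , 755, 895 , 953 ] 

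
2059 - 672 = 1387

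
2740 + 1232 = 3972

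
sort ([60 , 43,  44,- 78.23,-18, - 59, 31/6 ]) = [- 78.23, - 59 , - 18, 31/6, 43,44, 60 ] 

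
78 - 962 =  - 884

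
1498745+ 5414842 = 6913587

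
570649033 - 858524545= - 287875512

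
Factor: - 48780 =-2^2*3^2*5^1 *271^1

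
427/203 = 2 + 3/29 = 2.10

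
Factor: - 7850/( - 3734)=3925/1867= 5^2*157^1*1867^( - 1 ) 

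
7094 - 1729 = 5365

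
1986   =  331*6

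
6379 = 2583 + 3796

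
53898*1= 53898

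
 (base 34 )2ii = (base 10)2942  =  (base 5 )43232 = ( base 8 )5576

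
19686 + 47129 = 66815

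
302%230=72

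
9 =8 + 1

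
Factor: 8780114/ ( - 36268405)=-2^1*5^ ( - 1 )  *7^3*379^( - 1)*12799^1*19139^( - 1 )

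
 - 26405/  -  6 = 26405/6 =4400.83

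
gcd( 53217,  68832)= 9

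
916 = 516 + 400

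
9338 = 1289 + 8049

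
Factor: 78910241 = 157^1*502613^1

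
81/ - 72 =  - 9/8  =  - 1.12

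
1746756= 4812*363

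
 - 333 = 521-854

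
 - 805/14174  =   - 1 + 13369/14174 =- 0.06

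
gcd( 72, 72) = 72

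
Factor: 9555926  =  2^1  *131^1 * 36473^1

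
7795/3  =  2598+1/3 = 2598.33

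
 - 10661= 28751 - 39412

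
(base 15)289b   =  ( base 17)1D19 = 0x21F8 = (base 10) 8696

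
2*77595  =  155190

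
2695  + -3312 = -617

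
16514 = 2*8257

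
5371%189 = 79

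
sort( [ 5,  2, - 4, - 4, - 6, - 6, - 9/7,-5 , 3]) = [ - 6, - 6,  -  5, - 4, - 4, -9/7 , 2,3, 5 ] 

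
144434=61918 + 82516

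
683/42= 683/42= 16.26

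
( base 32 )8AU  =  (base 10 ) 8542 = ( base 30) 9em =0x215e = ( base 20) 1172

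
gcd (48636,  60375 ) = 21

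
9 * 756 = 6804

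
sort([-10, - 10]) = [ - 10  , - 10]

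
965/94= 965/94 = 10.27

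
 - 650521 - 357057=-1007578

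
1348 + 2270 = 3618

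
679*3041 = 2064839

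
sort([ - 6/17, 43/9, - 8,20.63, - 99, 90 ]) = [ -99, - 8, - 6/17, 43/9, 20.63,90]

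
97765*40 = 3910600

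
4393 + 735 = 5128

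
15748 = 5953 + 9795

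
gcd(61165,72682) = 1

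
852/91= 852/91 = 9.36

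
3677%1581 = 515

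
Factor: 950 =2^1*5^2*19^1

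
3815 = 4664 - 849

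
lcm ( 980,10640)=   74480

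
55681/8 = 55681/8=6960.12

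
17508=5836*3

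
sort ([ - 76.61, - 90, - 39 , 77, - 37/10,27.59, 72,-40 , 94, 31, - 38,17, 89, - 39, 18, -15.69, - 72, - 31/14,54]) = [ - 90, - 76.61 , - 72 , - 40, - 39, - 39 ,  -  38,  -  15.69, - 37/10, - 31/14,17,18,  27.59, 31, 54,72, 77,89,94] 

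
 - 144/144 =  - 1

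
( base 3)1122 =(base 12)38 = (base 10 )44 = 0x2c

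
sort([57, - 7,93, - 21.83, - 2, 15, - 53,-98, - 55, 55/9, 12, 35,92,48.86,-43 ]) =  [- 98, -55,  -  53,-43, - 21.83, - 7 , - 2  ,  55/9,12,15,35,48.86,57, 92,93] 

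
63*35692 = 2248596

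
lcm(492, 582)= 47724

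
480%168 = 144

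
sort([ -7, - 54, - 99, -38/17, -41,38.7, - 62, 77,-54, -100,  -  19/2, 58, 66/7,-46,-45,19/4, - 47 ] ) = [ - 100, - 99,-62, - 54,  -  54, -47,  -  46, - 45 , - 41, - 19/2, -7, - 38/17 , 19/4,66/7, 38.7, 58,77]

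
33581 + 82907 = 116488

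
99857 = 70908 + 28949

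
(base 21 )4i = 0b1100110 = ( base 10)102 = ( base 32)36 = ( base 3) 10210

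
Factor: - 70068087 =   -  3^2*7785343^1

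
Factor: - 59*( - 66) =3894=2^1*3^1*11^1* 59^1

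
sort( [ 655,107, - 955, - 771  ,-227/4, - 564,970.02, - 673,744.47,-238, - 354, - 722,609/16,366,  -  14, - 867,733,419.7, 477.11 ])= [-955,-867,- 771,-722, - 673, - 564, - 354,-238, - 227/4, - 14,609/16 , 107, 366,419.7, 477.11,655, 733 , 744.47,970.02 ] 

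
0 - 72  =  -72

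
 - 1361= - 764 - 597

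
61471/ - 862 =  - 61471/862 = - 71.31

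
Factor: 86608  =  2^4*5413^1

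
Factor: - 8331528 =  - 2^3*3^1*41^1*8467^1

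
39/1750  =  39/1750 = 0.02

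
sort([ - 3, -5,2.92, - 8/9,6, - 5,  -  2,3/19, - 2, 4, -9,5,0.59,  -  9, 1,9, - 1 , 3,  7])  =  [-9,  -  9,-5,- 5, - 3, - 2,-2, - 1 ,-8/9,3/19,0.59,1,2.92 , 3,4,5,6 , 7,9]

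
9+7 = 16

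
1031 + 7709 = 8740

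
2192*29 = 63568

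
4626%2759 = 1867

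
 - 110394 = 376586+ -486980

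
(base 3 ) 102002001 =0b1111110001010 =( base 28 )a8a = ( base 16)1F8A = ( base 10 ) 8074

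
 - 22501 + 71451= 48950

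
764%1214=764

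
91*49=4459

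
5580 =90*62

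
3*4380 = 13140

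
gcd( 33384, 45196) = 4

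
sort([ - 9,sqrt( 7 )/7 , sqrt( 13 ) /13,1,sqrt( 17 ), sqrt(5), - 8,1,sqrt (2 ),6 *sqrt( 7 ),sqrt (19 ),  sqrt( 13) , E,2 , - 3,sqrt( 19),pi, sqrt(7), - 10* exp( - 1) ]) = [ - 9,-8, - 10*exp(-1), - 3,  sqrt (13 ) /13, sqrt( 7 )/7 , 1,  1,sqrt( 2),2,sqrt( 5), sqrt (7 ),E,pi, sqrt( 13 ), sqrt( 17),sqrt( 19),sqrt( 19 ),6*sqrt(7 )]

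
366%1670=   366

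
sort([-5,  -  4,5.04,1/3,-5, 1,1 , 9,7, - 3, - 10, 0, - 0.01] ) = [  -  10,-5,-5 , - 4, - 3, - 0.01,0, 1/3,1,1,5.04,7,9]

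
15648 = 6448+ 9200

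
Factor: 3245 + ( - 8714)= - 3^1*1823^1 = -5469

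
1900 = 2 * 950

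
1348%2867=1348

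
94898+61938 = 156836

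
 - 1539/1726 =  - 1539/1726 = - 0.89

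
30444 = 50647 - 20203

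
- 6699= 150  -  6849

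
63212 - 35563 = 27649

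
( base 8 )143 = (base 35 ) 2T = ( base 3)10200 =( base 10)99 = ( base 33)30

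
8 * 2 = 16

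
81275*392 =31859800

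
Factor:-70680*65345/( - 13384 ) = 3^1*5^2 * 19^1*31^1*239^( - 1)*1867^1 = 82474725/239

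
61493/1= 61493 = 61493.00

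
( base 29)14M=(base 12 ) 697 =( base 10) 979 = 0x3D3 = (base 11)810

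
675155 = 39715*17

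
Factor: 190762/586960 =2^( - 3 )*5^ (-1 )*13^1= 13/40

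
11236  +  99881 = 111117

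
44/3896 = 11/974= 0.01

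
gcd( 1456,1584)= 16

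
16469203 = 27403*601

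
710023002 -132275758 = 577747244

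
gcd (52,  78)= 26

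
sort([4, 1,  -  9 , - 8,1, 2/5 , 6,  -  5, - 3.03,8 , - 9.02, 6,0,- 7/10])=[ - 9.02, - 9,-8, - 5,  -  3.03,-7/10, 0,2/5, 1, 1, 4,6,6, 8] 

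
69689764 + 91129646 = 160819410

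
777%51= 12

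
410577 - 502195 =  - 91618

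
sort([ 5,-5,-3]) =[- 5, - 3 , 5 ]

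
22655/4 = 5663 + 3/4 = 5663.75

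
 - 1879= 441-2320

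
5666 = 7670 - 2004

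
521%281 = 240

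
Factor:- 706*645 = -455370=- 2^1*3^1*5^1*43^1 * 353^1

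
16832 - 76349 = - 59517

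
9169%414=61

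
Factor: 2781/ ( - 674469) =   -  3^1*103^1*74941^(-1 )=   -  309/74941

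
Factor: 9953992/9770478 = 2^2* 3^( - 1)*17^(-1 )*95789^ ( - 1 )*1244249^1 = 4976996/4885239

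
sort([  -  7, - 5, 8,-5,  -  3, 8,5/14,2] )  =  [ - 7, - 5,-5, - 3, 5/14,2, 8,8]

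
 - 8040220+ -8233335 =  - 16273555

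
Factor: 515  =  5^1*103^1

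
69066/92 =750+33/46 = 750.72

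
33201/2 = 16600 + 1/2 = 16600.50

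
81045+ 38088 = 119133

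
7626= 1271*6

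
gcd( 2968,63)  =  7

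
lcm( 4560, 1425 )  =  22800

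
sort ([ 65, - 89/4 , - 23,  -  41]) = [ - 41,-23, - 89/4,65]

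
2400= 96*25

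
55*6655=366025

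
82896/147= 27632/49 = 563.92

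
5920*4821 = 28540320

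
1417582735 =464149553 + 953433182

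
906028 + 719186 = 1625214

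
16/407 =16/407=0.04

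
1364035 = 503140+860895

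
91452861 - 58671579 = 32781282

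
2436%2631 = 2436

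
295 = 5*59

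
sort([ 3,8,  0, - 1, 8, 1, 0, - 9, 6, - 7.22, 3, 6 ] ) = [ - 9,  -  7.22, - 1,0, 0, 1, 3,3,  6,6, 8, 8]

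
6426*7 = 44982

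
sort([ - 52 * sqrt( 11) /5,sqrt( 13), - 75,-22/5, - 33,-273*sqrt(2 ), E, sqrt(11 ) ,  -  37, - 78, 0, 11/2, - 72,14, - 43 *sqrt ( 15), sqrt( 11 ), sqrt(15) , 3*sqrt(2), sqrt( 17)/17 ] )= [ - 273*sqrt(2 ), - 43*sqrt( 15),-78, - 75, - 72, - 37, - 52*sqrt(11)/5, - 33, - 22/5, 0,sqrt(17) /17,E, sqrt (11 ),sqrt( 11 ), sqrt (13),sqrt( 15),3 *sqrt(2),11/2,14 ]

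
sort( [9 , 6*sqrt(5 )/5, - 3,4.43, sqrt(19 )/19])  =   [- 3,sqrt (19 )/19,6*sqrt (5 )/5,4.43,9 ]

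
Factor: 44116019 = 44116019^1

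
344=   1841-1497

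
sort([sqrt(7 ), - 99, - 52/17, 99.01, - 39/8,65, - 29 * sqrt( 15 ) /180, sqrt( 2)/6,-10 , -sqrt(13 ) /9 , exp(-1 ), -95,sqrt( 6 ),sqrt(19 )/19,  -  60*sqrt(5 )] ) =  [ - 60 * sqrt( 5 ), - 99, - 95,  -  10, - 39/8, - 52/17,-29 * sqrt( 15 ) /180,-sqrt(13 )/9,sqrt(19 )/19, sqrt(2)/6,exp(- 1 ),sqrt( 6), sqrt(7), 65, 99.01]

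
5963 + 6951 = 12914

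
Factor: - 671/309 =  - 3^ ( - 1)*11^1*61^1*103^( - 1 )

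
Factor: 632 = 2^3 * 79^1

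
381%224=157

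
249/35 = 7+4/35 = 7.11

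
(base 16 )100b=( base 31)48F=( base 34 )3IR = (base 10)4107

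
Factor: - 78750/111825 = -2^1*5^2*71^ (-1) = -50/71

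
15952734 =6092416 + 9860318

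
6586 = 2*3293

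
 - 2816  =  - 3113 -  - 297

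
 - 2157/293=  - 2157/293   =  - 7.36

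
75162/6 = 12527 =12527.00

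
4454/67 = 66 + 32/67=   66.48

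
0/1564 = 0 = 0.00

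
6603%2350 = 1903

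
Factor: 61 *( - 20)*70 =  - 2^3*5^2*7^1*61^1=-  85400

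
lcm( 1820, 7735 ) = 30940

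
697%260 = 177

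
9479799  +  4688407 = 14168206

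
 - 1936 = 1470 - 3406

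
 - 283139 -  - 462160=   179021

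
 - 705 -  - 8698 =7993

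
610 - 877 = - 267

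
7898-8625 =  - 727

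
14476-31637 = - 17161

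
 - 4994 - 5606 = -10600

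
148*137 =20276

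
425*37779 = 16056075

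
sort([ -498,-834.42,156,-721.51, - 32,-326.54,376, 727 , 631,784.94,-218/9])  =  [-834.42 ,-721.51, - 498, - 326.54, - 32,-218/9,156,376, 631,727,784.94 ] 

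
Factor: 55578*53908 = 2^3*3^1*59^1*157^1 * 13477^1 = 2996098824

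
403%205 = 198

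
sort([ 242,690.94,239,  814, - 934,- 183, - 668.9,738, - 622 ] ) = [ -934, - 668.9, - 622, -183, 239, 242 , 690.94,738 , 814]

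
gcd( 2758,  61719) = 7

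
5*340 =1700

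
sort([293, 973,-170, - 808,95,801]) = [ -808, - 170,95,293,801,  973] 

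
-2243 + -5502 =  - 7745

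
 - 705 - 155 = - 860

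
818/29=28  +  6/29 = 28.21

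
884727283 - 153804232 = 730923051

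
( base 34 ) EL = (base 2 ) 111110001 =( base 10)497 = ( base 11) 412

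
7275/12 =606 + 1/4 = 606.25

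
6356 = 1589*4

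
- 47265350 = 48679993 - 95945343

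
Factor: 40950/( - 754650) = -3^( - 1) * 7^1*43^( - 1 ) = -7/129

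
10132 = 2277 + 7855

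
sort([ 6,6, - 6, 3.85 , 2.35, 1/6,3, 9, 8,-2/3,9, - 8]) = [-8, - 6,-2/3, 1/6,2.35, 3, 3.85, 6, 6, 8 , 9 , 9] 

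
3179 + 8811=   11990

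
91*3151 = 286741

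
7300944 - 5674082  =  1626862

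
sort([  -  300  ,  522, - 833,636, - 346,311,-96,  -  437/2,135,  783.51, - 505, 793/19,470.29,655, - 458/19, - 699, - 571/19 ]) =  [-833, - 699, - 505, - 346, - 300 , - 437/2, - 96, - 571/19 , - 458/19 , 793/19,  135 , 311 , 470.29, 522 , 636 , 655, 783.51 ]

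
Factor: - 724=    - 2^2*181^1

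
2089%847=395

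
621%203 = 12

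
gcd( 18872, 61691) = 7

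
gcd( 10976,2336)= 32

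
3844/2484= 961/621  =  1.55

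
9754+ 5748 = 15502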